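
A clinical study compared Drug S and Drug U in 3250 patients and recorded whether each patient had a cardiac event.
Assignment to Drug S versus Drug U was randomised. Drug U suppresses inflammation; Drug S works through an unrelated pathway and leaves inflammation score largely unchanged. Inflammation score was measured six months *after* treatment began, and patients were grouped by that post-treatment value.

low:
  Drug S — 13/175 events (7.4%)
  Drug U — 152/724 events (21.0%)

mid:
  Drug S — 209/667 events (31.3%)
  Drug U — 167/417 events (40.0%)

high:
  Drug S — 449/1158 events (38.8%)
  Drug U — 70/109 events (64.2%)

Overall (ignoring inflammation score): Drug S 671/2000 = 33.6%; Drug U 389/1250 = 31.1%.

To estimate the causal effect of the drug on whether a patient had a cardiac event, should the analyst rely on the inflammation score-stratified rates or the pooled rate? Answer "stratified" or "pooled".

pooled

Within every inflammation score level Drug S has the lower rate, yet pooled Drug U does — Simpson's reversal.
Because the drug influences inflammation score, inflammation score is a post-treatment mediator, not a confounder. Stratifying on it would bias the estimate; the causal effect is the crude pooled difference.
Pooled: Drug S 33.6% vs Drug U 31.1%; Drug U is lower overall.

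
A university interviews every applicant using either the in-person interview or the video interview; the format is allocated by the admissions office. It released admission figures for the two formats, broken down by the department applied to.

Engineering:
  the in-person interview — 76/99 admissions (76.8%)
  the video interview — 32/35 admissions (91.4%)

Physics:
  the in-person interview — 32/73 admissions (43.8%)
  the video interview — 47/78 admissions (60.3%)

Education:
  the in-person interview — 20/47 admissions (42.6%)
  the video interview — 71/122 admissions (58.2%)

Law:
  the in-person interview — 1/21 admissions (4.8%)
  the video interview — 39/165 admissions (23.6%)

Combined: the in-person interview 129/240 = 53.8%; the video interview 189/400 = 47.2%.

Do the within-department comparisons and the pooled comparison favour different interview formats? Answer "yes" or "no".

Within each department level (Engineering 76.8% vs 91.4%; Physics 43.8% vs 60.3%; Education 42.6% vs 58.2%; Law 4.8% vs 23.6%), the video interview has the higher rate every time. Pooled: 53.8% vs 47.2% — the in-person interview has the higher rate overall. The two comparisons disagree.

yes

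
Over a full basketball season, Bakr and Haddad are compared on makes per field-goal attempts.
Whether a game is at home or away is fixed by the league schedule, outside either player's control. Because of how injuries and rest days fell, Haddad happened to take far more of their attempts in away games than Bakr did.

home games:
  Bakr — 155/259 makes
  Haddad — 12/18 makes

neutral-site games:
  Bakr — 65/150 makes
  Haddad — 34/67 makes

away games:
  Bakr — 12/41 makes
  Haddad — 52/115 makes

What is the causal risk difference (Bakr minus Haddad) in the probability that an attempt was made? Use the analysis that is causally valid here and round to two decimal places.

Game venue is set before the player has any effect — it is not caused by the player — and it independently drives the outcome. That makes it a confounder, so the causal comparison is within game venue levels.
Adjusting over the population distribution of game venue: 0.426·(0.598−0.667) + 0.334·(0.433−0.507) + 0.240·(0.293−0.452) = -0.092.

-0.09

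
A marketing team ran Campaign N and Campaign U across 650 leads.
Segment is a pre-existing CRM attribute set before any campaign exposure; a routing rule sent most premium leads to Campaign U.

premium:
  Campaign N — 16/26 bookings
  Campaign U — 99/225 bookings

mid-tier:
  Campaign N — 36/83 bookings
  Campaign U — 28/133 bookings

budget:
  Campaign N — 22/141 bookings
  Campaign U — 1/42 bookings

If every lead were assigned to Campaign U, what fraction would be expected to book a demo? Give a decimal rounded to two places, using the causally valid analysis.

Here customer segment is a common cause — it drives both which campaign a case falls under and the outcome. The crude comparison mixes populations; the stratum-specific rates are the causally relevant ones.
Standardising Campaign U to the population customer segment mix: 0.386·99/225 + 0.332·28/133 + 0.282·1/42 = 0.247.

0.25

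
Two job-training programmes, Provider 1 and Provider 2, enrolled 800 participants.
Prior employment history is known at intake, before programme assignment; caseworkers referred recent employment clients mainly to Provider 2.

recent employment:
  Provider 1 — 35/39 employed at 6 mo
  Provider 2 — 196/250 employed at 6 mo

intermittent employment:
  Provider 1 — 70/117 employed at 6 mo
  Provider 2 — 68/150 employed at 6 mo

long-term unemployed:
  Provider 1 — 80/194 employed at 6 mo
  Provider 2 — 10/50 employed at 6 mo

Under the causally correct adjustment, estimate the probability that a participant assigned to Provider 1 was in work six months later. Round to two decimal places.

The prior employment history-specific comparison favours Provider 1 throughout, but the pooled figures favour Provider 2. The question is whether to condition on prior employment history.
Prior employment history differs across programmes for reasons unrelated to any effect of the programme itself, and it separately predicts the outcome — a classic confounder. We must compare within prior employment history levels.
Standardising Provider 1 to the population prior employment history mix: 0.361·35/39 + 0.334·70/117 + 0.305·80/194 = 0.650.

0.65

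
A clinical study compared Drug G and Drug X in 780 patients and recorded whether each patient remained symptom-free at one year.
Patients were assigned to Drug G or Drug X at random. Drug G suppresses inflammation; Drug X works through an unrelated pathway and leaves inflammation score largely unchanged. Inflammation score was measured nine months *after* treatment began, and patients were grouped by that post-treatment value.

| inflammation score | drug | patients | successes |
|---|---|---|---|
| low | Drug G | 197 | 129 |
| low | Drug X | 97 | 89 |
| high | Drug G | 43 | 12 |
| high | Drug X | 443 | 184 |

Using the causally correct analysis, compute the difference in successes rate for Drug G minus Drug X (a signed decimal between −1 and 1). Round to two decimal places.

+0.08

The stratified and pooled comparisons disagree (Drug X wins within each inflammation score; Drug G wins overall), so the answer turns on the causal role of inflammation score.
Inflammation score lies on the pathway drug → inflammation score → outcome, so adjusting for it blocks the indirect effect. For the total causal effect of drug, use the unadjusted pooled rates.
The causal difference is the pooled difference: 0.588 − 0.506 = +0.082.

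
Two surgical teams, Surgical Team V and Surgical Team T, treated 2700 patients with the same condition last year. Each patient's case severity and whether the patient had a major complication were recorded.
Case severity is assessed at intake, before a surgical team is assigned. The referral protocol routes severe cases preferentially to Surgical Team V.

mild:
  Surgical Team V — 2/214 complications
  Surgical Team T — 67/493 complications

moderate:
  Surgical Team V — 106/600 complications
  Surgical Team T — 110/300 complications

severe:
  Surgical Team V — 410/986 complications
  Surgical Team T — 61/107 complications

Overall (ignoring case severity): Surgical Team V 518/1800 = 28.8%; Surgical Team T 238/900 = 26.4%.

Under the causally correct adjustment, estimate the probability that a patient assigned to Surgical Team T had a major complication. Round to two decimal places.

0.39

Case severity satisfies the back-door criterion: it is not a descendant of the surgical team, and it blocks the spurious path from surgical team to outcome. Adjusting for it (i.e., using the within-case severity rates) gives the causal effect.
Standardising Surgical Team T to the population case severity mix: 0.262·67/493 + 0.333·110/300 + 0.405·61/107 = 0.389.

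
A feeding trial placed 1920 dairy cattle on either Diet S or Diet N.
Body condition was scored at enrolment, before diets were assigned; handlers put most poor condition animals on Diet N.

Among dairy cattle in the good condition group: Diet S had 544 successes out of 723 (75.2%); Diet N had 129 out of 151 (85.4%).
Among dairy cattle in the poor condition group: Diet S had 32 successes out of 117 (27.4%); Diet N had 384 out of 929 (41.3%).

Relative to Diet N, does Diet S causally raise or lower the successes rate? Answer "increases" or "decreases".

Diet N is higher inside every starting body condition stratum but Diet S is higher in aggregate. Whether to stratify depends on how starting body condition relates to the diet.
Here starting body condition is a common cause — it drives both which diet a case falls under and the outcome. The crude comparison mixes populations; the stratum-specific rates are the causally relevant ones.
Within each level — good condition: 75.2% vs 85.4%; poor condition: 27.4% vs 41.3% — Diet N is higher every time.

decreases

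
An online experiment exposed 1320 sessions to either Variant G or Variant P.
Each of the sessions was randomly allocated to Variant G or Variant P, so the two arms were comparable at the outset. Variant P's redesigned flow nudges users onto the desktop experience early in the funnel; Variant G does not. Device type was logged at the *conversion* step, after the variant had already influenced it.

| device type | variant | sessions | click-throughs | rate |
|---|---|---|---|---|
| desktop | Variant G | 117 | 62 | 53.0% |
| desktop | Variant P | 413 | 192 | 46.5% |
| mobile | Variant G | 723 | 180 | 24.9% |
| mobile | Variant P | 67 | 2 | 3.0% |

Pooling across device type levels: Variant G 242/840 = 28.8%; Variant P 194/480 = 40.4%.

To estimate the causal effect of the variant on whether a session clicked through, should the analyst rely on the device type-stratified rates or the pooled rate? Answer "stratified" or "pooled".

Device type lies on the pathway variant → device type → outcome, so adjusting for it blocks the indirect effect. For the total causal effect of variant, use the unadjusted pooled rates.
Pooled: Variant G 28.8% vs Variant P 40.4%; Variant P is higher overall.

pooled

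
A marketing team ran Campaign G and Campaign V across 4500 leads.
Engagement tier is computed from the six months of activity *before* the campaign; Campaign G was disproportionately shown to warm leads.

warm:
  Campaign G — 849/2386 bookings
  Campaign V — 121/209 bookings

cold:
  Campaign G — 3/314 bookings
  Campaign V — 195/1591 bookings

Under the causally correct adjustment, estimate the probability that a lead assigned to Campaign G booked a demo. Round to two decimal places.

0.21

Engagement tier satisfies the back-door criterion: it is not a descendant of the campaign, and it blocks the spurious path from campaign to outcome. Adjusting for it (i.e., using the within-engagement tier rates) gives the causal effect.
Standardising Campaign G to the population engagement tier mix: 0.577·849/2386 + 0.423·3/314 = 0.209.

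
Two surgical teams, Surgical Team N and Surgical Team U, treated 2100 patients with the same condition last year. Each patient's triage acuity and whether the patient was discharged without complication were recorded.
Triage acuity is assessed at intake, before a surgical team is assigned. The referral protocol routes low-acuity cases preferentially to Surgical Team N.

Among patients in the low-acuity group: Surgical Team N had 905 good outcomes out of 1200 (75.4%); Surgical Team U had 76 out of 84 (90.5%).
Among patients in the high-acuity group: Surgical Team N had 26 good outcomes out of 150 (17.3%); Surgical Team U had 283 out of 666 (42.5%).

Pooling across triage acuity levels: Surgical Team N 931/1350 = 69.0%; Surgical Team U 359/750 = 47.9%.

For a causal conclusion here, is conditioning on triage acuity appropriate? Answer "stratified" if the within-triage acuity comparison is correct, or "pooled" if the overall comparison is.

stratified

Within every triage acuity level Surgical Team U has the higher rate, yet pooled Surgical Team N does — Simpson's reversal.
Since triage acuity is a pre-existing factor (not a product of the surgical team) and it affects the outcome on its own, it is a confounder. The stratified rates, not the pooled rate, identify the causal effect.
Within each level — low-acuity: 75.4% vs 90.5%; high-acuity: 17.3% vs 42.5% — Surgical Team U is higher every time.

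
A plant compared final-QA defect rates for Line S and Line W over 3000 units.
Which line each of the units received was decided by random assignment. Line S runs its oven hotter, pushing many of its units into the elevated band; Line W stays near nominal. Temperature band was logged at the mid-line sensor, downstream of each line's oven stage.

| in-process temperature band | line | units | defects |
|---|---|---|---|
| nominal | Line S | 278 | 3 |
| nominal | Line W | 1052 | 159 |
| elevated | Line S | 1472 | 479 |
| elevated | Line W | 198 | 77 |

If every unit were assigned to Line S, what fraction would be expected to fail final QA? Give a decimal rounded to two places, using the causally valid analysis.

The in-process temperature band-specific comparison favours Line S throughout, but the pooled figures favour Line W. The question is whether to condition on in-process temperature band.
In-process temperature band here is a post-treatment variable shaped by the line; conditioning on it would introduce bias rather than remove it. The overall comparison is the causal one.
So P(outcome | do(Line S)) is just the pooled rate for Line S: 482/1750 = 0.275.

0.28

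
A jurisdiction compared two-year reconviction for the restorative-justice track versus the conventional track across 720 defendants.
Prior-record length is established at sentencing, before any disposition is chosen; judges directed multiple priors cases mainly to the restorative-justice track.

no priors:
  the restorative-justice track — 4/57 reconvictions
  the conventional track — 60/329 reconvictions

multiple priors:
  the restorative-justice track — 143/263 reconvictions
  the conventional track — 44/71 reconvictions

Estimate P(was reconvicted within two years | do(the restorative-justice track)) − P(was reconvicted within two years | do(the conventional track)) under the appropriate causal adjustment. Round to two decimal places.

-0.10

The prior-record length-specific comparison favours the restorative-justice track throughout, but the pooled figures favour the conventional track. The question is whether to condition on prior-record length.
Here prior-record length is a common cause — it drives both which disposition a case falls under and the outcome. The crude comparison mixes populations; the stratum-specific rates are the causally relevant ones.
Adjusting over the population distribution of prior-record length: 0.536·(0.070−0.182) + 0.464·(0.544−0.620) = -0.095.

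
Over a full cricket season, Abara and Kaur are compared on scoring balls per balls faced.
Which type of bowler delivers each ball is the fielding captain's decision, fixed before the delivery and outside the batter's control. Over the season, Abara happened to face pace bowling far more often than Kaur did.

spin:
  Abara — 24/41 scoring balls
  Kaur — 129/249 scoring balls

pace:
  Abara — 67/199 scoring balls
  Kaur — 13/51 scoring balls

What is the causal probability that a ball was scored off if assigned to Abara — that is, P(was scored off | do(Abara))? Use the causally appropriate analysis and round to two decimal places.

0.47

Within every bowling type level Abara has the higher rate, yet pooled Kaur does — Simpson's reversal.
Bowling type is set before the player has any effect — it is not caused by the player — and it independently drives the outcome. That makes it a confounder, so the causal comparison is within bowling type levels.
Standardising Abara to the population bowling type mix: 0.537·24/41 + 0.463·67/199 = 0.470.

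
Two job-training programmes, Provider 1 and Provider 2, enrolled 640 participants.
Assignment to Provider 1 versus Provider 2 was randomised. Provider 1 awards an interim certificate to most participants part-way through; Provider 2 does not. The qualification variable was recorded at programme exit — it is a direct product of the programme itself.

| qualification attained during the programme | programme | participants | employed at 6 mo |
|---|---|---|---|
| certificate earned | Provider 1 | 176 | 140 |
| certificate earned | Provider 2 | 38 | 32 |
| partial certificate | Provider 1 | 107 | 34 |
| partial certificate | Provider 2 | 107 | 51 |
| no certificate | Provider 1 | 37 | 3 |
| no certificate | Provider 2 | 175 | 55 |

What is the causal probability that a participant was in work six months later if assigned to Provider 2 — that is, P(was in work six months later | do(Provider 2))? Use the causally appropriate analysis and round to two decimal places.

Qualification attained during the programme lies on the pathway programme → qualification attained during the programme → outcome, so adjusting for it blocks the indirect effect. For the total causal effect of programme, use the unadjusted pooled rates.
So P(outcome | do(Provider 2)) is just the pooled rate for Provider 2: 138/320 = 0.431.

0.43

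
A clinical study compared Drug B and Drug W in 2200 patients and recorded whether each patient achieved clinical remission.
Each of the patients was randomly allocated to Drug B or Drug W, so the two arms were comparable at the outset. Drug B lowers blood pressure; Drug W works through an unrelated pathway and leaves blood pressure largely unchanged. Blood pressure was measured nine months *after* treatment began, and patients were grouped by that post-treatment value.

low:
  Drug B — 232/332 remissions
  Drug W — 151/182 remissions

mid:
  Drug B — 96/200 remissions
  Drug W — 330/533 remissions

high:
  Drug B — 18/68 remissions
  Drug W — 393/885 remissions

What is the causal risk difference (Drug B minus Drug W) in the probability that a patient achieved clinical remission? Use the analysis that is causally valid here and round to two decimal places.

Blood pressure here is a post-treatment variable shaped by the drug; conditioning on it would introduce bias rather than remove it. The overall comparison is the causal one.
The causal difference is the pooled difference: 0.577 − 0.546 = +0.030.

+0.03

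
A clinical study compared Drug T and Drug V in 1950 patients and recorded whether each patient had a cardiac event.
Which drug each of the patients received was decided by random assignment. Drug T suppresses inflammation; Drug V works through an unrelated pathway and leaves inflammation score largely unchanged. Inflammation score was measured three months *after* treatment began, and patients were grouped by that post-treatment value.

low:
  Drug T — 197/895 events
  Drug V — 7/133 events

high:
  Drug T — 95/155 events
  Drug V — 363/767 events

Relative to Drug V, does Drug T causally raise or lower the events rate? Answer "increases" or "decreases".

Inflammation score lies on the pathway drug → inflammation score → outcome, so adjusting for it blocks the indirect effect. For the total causal effect of drug, use the unadjusted pooled rates.
Pooled: Drug T 27.8% vs Drug V 41.1%; Drug T is lower overall.

decreases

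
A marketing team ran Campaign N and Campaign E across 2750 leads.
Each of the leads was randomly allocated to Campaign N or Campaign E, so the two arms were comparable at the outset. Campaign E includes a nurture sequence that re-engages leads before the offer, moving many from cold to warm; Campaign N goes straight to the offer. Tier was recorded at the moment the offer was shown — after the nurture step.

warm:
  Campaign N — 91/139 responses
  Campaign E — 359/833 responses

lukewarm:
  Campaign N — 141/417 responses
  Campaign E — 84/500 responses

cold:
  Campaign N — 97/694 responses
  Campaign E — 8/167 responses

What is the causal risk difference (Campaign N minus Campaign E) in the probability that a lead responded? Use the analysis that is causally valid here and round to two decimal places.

Within every engagement tier level Campaign N has the higher rate, yet pooled Campaign E does — Simpson's reversal.
The distribution of engagement tier is itself part of what the campaign does — it is an intermediate outcome. Holding it fixed would remove that part of the effect; the total effect is the pooled difference.
The causal difference is the pooled difference: 0.263 − 0.301 = -0.037.

-0.04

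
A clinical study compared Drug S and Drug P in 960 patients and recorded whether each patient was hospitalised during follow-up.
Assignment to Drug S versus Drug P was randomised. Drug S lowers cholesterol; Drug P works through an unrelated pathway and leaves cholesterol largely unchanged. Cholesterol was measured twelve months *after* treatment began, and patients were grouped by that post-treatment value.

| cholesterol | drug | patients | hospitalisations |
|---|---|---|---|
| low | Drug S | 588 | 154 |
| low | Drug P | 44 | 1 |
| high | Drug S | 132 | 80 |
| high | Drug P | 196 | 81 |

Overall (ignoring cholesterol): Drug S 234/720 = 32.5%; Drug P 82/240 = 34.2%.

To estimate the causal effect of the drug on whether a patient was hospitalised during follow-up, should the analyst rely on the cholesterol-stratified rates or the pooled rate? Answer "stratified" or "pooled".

pooled

Within every cholesterol level Drug P has the lower rate, yet pooled Drug S does — Simpson's reversal.
Cholesterol lies on the pathway drug → cholesterol → outcome, so adjusting for it blocks the indirect effect. For the total causal effect of drug, use the unadjusted pooled rates.
Pooled: Drug S 32.5% vs Drug P 34.2%; Drug S is lower overall.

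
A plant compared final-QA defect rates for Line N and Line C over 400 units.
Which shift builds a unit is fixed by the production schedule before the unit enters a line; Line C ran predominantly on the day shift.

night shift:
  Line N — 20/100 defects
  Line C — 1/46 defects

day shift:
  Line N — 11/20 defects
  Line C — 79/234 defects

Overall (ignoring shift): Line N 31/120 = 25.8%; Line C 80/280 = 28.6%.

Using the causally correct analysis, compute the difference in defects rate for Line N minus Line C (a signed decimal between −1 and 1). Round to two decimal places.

Since shift is a pre-existing factor (not a product of the line) and it affects the outcome on its own, it is a confounder. The stratified rates, not the pooled rate, identify the causal effect.
Adjusting over the population distribution of shift: 0.365·(0.200−0.022) + 0.635·(0.550−0.338) = +0.200.

+0.20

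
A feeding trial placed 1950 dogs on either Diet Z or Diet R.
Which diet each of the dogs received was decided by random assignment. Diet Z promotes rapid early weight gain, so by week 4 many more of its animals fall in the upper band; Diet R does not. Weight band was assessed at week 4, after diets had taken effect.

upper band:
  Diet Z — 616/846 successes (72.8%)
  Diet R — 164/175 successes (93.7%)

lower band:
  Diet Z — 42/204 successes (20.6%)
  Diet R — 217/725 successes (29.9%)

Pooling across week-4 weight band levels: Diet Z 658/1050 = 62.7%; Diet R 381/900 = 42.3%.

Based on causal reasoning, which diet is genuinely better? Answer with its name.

Diet R is higher inside every week-4 weight band stratum but Diet Z is higher in aggregate. Whether to stratify depends on how week-4 weight band relates to the diet.
Week-4 weight band is recorded after the diet and is itself shifted by it — it sits on the causal path from diet to outcome. Conditioning on a mediator would strip out part of the effect we want; the pooled comparison gives the total causal effect.
Pooled: Diet Z 62.7% vs Diet R 42.3%; Diet Z is higher overall.

Diet Z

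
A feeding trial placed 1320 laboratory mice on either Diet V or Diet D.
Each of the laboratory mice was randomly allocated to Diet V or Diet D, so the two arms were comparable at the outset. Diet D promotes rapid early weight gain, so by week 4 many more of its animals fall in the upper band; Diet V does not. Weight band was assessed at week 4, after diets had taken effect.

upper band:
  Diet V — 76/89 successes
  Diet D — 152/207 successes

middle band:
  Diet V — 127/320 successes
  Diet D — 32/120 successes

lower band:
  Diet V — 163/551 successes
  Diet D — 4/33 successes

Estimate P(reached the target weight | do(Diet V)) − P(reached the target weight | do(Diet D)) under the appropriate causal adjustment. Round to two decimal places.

-0.14

Week-4 weight band is recorded after the diet and is itself shifted by it — it sits on the causal path from diet to outcome. Conditioning on a mediator would strip out part of the effect we want; the pooled comparison gives the total causal effect.
The causal difference is the pooled difference: 0.381 − 0.522 = -0.141.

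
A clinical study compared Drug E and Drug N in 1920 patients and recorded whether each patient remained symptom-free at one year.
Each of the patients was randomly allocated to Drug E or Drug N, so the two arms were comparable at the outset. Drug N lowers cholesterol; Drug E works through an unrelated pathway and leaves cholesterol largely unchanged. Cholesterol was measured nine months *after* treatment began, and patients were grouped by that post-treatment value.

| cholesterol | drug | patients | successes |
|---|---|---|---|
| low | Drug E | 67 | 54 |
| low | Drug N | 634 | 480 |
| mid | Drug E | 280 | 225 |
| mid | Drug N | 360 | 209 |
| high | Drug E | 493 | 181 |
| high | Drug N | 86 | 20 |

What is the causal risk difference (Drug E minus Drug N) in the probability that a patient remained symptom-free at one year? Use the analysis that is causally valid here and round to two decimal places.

-0.11

The cholesterol-specific comparison favours Drug E throughout, but the pooled figures favour Drug N. The question is whether to condition on cholesterol.
The distribution of cholesterol is itself part of what the drug does — it is an intermediate outcome. Holding it fixed would remove that part of the effect; the total effect is the pooled difference.
The causal difference is the pooled difference: 0.548 − 0.656 = -0.109.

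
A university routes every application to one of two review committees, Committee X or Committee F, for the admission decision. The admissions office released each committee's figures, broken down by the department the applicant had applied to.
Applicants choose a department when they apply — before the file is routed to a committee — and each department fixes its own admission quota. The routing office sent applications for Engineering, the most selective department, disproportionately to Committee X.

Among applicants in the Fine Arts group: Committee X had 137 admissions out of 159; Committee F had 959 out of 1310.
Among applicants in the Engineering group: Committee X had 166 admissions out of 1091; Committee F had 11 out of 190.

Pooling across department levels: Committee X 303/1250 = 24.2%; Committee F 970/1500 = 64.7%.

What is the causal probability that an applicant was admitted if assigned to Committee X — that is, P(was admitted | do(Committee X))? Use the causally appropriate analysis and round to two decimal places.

Within every department level Committee X has the higher rate, yet pooled Committee F does — Simpson's reversal.
Nothing the review committee does changes department; the imbalance is an allocation artefact. With department also predicting the outcome, the pooled figure is confounded, and the within-stratum comparison is the causal one.
Standardising Committee X to the population department mix: 0.534·137/159 + 0.466·166/1091 = 0.531.

0.53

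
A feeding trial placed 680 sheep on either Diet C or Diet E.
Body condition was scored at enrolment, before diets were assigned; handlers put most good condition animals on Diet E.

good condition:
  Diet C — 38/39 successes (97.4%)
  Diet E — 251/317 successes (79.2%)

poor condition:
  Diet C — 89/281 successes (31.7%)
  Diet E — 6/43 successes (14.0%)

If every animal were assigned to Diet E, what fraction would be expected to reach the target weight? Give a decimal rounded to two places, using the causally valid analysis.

0.48

The starting body condition-specific comparison favours Diet C throughout, but the pooled figures favour Diet E. The question is whether to condition on starting body condition.
Here starting body condition is a common cause — it drives both which diet a case falls under and the outcome. The crude comparison mixes populations; the stratum-specific rates are the causally relevant ones.
Standardising Diet E to the population starting body condition mix: 0.524·251/317 + 0.476·6/43 = 0.481.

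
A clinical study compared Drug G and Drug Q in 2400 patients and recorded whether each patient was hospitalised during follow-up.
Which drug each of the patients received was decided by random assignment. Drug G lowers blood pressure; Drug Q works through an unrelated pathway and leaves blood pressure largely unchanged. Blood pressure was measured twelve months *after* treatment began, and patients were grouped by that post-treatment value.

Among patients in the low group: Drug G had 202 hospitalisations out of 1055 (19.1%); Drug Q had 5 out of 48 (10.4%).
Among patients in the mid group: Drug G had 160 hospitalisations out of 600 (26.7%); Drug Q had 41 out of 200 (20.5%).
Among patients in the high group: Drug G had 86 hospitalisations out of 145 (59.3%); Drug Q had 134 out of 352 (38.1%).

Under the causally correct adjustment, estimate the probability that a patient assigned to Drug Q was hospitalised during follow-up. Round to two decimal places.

0.30

Drug Q is lower inside every blood pressure stratum but Drug G is lower in aggregate. Whether to stratify depends on how blood pressure relates to the drug.
Blood pressure is recorded after the drug and is itself shifted by it — it sits on the causal path from drug to outcome. Conditioning on a mediator would strip out part of the effect we want; the pooled comparison gives the total causal effect.
So P(outcome | do(Drug Q)) is just the pooled rate for Drug Q: 180/600 = 0.300.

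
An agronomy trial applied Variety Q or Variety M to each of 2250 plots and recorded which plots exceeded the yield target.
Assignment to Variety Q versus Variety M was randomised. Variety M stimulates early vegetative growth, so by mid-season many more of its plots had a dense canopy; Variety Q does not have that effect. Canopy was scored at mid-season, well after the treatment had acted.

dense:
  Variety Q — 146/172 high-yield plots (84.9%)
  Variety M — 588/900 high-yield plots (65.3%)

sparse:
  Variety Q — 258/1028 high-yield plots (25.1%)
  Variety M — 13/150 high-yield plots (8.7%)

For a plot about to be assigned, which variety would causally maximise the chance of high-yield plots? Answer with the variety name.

Variety M

The stratified and pooled comparisons disagree (Variety Q wins within each mid-season canopy; Variety M wins overall), so the answer turns on the causal role of mid-season canopy.
The distribution of mid-season canopy is itself part of what the variety does — it is an intermediate outcome. Holding it fixed would remove that part of the effect; the total effect is the pooled difference.
Pooled: Variety Q 33.7% vs Variety M 57.2%; Variety M is higher overall.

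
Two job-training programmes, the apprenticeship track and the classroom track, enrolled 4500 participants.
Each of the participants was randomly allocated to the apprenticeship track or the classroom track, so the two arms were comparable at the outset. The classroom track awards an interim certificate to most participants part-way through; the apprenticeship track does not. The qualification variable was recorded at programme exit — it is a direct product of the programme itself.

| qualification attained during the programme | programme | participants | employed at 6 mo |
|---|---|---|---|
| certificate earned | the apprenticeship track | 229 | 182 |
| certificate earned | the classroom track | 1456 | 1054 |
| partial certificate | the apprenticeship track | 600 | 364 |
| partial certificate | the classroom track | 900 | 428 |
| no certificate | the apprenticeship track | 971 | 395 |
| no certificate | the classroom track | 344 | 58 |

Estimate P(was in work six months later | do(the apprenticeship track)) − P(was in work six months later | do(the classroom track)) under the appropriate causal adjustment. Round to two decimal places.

-0.05

Stratifying would compare programmes among participants the programmes themselves sorted into qualification attained during the programme groups — a form of selection on an intermediate. The unconditioned pooled rates give the total causal effect.
The causal difference is the pooled difference: 0.523 − 0.570 = -0.048.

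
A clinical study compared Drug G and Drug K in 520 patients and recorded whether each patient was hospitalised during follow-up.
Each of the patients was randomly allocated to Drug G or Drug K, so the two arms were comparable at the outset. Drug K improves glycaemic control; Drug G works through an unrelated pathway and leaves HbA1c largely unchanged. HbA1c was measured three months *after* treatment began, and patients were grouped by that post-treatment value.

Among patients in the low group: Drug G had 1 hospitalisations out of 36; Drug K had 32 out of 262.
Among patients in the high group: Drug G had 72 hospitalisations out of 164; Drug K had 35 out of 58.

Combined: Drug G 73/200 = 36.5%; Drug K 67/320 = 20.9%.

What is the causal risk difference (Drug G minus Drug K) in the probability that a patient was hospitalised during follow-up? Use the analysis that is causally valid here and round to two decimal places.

The distribution of HbA1c is itself part of what the drug does — it is an intermediate outcome. Holding it fixed would remove that part of the effect; the total effect is the pooled difference.
The causal difference is the pooled difference: 0.365 − 0.209 = +0.156.

+0.16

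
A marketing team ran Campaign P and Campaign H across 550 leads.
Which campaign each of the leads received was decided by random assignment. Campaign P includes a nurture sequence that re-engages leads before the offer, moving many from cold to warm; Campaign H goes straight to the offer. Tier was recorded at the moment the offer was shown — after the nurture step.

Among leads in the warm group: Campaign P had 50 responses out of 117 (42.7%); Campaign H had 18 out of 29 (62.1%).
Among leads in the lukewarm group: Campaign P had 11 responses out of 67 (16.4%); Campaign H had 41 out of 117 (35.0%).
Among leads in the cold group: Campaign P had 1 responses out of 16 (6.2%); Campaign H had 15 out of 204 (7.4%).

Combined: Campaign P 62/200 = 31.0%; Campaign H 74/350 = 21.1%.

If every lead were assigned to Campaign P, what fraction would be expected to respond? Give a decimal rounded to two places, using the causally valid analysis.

Engagement tier is downstream of the campaign. One should not condition on a consequence of treatment, so the overall rates are the right comparison.
So P(outcome | do(Campaign P)) is just the pooled rate for Campaign P: 62/200 = 0.310.

0.31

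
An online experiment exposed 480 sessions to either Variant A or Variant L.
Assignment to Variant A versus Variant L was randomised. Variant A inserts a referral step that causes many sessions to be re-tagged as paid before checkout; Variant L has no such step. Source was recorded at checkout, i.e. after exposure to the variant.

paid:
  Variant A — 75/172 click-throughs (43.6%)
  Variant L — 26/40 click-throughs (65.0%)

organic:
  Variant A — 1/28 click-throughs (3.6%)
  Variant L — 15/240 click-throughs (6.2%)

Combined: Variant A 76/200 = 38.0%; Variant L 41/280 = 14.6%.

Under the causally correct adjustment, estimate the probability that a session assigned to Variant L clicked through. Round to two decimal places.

The stratified and pooled comparisons disagree (Variant L wins within each traffic source; Variant A wins overall), so the answer turns on the causal role of traffic source.
Traffic source here is a post-treatment variable shaped by the variant; conditioning on it would introduce bias rather than remove it. The overall comparison is the causal one.
So P(outcome | do(Variant L)) is just the pooled rate for Variant L: 41/280 = 0.146.

0.15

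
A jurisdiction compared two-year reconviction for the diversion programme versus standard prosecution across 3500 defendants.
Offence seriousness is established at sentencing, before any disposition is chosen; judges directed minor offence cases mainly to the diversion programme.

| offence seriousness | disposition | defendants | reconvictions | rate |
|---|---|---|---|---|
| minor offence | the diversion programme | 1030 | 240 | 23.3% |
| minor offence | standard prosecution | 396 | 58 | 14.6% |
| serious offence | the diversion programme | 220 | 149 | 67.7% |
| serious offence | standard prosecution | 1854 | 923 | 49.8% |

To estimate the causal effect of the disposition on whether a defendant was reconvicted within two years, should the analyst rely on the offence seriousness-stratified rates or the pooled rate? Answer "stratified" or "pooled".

The offence seriousness-specific comparison favours standard prosecution throughout, but the pooled figures favour the diversion programme. The question is whether to condition on offence seriousness.
Since offence seriousness is a pre-existing factor (not a product of the disposition) and it affects the outcome on its own, it is a confounder. The stratified rates, not the pooled rate, identify the causal effect.
Within each level — minor offence: 23.3% vs 14.6%; serious offence: 67.7% vs 49.8% — standard prosecution is lower every time.

stratified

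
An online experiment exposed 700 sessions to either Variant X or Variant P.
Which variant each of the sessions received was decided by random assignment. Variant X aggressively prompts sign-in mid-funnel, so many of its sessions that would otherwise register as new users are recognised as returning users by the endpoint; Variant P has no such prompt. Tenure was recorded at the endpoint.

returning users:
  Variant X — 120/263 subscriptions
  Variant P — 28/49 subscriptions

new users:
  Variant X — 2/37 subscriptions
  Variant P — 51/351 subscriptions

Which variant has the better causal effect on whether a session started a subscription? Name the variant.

Variant X

Because the variant influences user tenure, user tenure is a post-treatment mediator, not a confounder. Stratifying on it would bias the estimate; the causal effect is the crude pooled difference.
Pooled: Variant X 40.7% vs Variant P 19.8%; Variant X is higher overall.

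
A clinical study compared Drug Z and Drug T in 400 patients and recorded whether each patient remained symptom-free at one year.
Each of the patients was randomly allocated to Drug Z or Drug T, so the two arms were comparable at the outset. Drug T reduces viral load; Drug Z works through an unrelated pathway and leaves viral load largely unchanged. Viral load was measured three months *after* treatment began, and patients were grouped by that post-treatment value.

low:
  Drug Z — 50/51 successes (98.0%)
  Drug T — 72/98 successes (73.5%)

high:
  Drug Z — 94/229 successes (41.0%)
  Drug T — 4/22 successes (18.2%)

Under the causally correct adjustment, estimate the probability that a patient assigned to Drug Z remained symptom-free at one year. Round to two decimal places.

0.51

Viral load is recorded after the drug and is itself shifted by it — it sits on the causal path from drug to outcome. Conditioning on a mediator would strip out part of the effect we want; the pooled comparison gives the total causal effect.
So P(outcome | do(Drug Z)) is just the pooled rate for Drug Z: 144/280 = 0.514.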